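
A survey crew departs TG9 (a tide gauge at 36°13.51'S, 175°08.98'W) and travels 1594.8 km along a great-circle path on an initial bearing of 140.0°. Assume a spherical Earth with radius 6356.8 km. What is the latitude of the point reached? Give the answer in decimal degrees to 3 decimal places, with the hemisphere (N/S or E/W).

46.542°S

TG9: φ = -36.22517°, λ = -175.14967°
δ = d/R = 1594.8/6356.8 = 0.250881 rad
φ₂ = arcsin(sin φ₁ cos δ + cos φ₁ sin δ cos θ)
   = arcsin(-0.59096·0.96869 + 0.80670·0.24826·-0.76604) = -46.54167°
λ₂ = λ₁ + atan2(sin θ sin δ cos φ₁, cos δ − sin φ₁ sin φ₂) = -161.73473°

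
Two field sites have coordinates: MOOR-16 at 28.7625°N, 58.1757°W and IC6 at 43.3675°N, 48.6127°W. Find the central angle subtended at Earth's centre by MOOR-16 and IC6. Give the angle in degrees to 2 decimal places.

16.50°

Δφ = 14.6050°,  Δλ = 9.5630°
a = sin²(Δφ/2) + cos φ₁ cos φ₂ sin²(Δλ/2) = 0.020584
c = 2·arcsin(√a) = 0.287939 rad = 16.4977°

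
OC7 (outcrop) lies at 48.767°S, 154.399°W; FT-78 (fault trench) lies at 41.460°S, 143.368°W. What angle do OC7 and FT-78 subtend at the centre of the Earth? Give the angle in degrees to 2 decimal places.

Δφ = 7.3070°,  Δλ = 11.0310°
a = sin²(Δφ/2) + cos φ₁ cos φ₂ sin²(Δλ/2) = 0.008624
c = 2·arcsin(√a) = 0.185997 rad = 10.6568°

10.66°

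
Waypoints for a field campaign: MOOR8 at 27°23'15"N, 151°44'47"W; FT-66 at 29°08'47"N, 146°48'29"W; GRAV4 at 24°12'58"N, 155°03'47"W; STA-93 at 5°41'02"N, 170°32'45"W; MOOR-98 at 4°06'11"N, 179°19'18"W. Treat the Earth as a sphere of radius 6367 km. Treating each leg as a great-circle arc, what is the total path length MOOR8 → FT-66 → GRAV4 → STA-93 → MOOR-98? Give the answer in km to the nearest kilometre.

5135 km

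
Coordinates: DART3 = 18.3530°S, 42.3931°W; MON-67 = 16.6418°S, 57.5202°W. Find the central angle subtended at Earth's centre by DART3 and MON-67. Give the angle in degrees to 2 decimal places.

14.52°

Δφ = 1.7112°,  Δλ = -15.1271°
a = sin²(Δφ/2) + cos φ₁ cos φ₂ sin²(Δλ/2) = 0.015978
c = 2·arcsin(√a) = 0.253489 rad = 14.5238°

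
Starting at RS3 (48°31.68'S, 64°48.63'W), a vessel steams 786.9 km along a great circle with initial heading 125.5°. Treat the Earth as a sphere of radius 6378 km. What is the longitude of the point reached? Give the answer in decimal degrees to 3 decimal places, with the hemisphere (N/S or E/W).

55.387°W

RS3: φ = -48.52800°, λ = -64.81050°
δ = d/R = 786.9/6378 = 0.123377 rad
φ₂ = arcsin(sin φ₁ cos δ + cos φ₁ sin δ cos θ)
   = arcsin(-0.74928·0.99240 + 0.66225·0.12306·-0.58070) = -52.27074°
λ₂ = λ₁ + atan2(sin θ sin δ cos φ₁, cos δ − sin φ₁ sin φ₂) = -55.38730°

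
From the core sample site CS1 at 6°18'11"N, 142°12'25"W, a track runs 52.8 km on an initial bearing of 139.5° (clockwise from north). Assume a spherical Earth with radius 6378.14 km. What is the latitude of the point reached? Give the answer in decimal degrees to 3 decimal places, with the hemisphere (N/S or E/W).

5.942°N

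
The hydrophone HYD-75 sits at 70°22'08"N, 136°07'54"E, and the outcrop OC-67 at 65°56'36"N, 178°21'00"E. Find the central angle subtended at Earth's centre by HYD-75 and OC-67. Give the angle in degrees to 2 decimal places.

15.95°

HYD-75: φ = +70.36889°, λ = +136.13167°
OC-67: φ = +65.94333°, λ = +178.35000°
Δφ = -4.4256°,  Δλ = 42.2183°
a = sin²(Δφ/2) + cos φ₁ cos φ₂ sin²(Δλ/2) = 0.019254
c = 2·arcsin(√a) = 0.278417 rad = 15.9521°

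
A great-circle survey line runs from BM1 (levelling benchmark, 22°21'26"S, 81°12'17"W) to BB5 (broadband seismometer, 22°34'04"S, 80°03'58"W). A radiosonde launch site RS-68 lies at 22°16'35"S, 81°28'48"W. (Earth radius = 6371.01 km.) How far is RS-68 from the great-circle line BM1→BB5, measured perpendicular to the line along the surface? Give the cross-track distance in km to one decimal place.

3.1 km

BM1: φ = -22.35722°, λ = -81.20472°
BB5: φ = -22.56778°, λ = -80.06611°
RS-68: φ = -22.27639°, λ = -81.48000°
δ₁₃ = central angle BM1→RS-68 = 0.004663 rad  (haversine)
θ₁₃ = bearing BM1→RS-68 = 287.558°,  θ₁₂ = bearing BM1→BB5 = 101.533°
dₓₜ = R·arcsin(sin δ₁₃ · sin(θ₁₃ − θ₁₂)) = 6371.01·arcsin(0.00466·sin(186.025°)) = -3.118 km
|dₓₜ| = 3.118 km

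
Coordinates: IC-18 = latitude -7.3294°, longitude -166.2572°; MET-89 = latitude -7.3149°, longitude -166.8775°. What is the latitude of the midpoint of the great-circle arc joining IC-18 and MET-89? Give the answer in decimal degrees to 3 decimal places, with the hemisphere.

7.322°S

Bx = cos φ₂ cos Δλ = 0.991803,  By = cos φ₂ sin Δλ = -0.010738
φₘ = atan2(sin φ₁ + sin φ₂, √((cos φ₁ + Bx)² + By²)) = -7.32226°
λₘ = λ₁ + atan2(By, cos φ₁ + Bx) = -166.56736°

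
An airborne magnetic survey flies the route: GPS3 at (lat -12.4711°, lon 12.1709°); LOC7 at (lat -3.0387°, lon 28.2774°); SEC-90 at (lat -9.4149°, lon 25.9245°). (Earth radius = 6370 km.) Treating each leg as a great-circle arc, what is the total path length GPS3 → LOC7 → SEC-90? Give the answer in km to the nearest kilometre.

2814 km

GPS3→LOC7: c = 0.323252 rad, d = 2059.12 km
LOC7→SEC-90: c = 0.118530 rad, d = 755.03 km
Total = 2059.12 + 755.03 = 2814.15 km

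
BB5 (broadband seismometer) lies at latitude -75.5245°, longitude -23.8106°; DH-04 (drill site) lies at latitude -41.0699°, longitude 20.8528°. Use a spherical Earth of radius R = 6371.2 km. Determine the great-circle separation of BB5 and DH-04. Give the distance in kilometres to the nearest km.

Δφ = 34.4546°,  Δλ = 44.6634°
a = sin²(Δφ/2) + cos φ₁ cos φ₂ sin²(Δλ/2) = 0.114920
c = 2·arcsin(√a) = 0.691706 rad = 39.6318°
d = R·c = 6371.2 × 0.691706 = 4407.0 km

4407 km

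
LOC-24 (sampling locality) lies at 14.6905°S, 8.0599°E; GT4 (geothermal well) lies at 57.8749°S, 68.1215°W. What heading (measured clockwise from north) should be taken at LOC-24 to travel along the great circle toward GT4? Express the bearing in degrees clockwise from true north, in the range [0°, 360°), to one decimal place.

213.3°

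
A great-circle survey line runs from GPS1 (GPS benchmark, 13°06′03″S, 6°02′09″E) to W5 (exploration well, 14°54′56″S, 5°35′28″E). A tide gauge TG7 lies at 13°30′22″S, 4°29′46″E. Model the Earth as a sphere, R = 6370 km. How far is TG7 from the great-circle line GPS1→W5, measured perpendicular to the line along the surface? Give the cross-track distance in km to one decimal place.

GPS1: φ = -13.10083°, λ = +6.03583°
W5: φ = -14.91556°, λ = +5.59111°
TG7: φ = -13.50611°, λ = +4.49611°
δ₁₃ = central angle GPS1→TG7 = 0.027092 rad  (haversine)
θ₁₃ = bearing GPS1→TG7 = 254.689°,  θ₁₂ = bearing GPS1→W5 = 193.322°
dₓₜ = R·arcsin(sin δ₁₃ · sin(θ₁₃ − θ₁₂)) = 6370·arcsin(0.02709·sin(61.367°)) = 151.465 km
|dₓₜ| = 151.465 km

151.5 km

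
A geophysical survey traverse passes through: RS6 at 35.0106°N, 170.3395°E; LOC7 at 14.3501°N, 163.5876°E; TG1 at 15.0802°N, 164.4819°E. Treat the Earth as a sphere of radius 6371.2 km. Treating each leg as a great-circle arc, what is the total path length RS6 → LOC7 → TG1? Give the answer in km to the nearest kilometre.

2521 km

RS6→LOC7: c = 0.375882 rad, d = 2394.82 km
LOC7→TG1: c = 0.019755 rad, d = 125.87 km
Total = 2394.82 + 125.87 = 2520.68 km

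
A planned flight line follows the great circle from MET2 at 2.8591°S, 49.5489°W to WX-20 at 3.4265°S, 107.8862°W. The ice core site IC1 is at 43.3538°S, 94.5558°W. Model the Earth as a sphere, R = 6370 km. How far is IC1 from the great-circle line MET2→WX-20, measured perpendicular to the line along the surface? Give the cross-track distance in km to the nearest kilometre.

δ₁₃ = central angle MET2→IC1 = 0.991186 rad  (haversine)
θ₁₃ = bearing MET2→IC1 = 217.923°,  θ₁₂ = bearing MET2→WX-20 = 267.738°
dₓₜ = R·arcsin(sin δ₁₃ · sin(θ₁₃ − θ₁₂)) = 6370·arcsin(0.83668·sin(-49.815°)) = -4417.287 km
|dₓₜ| = 4417.287 km

4417 km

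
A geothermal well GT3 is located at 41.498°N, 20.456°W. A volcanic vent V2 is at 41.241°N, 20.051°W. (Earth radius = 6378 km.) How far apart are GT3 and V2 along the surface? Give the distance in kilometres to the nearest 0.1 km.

Δφ = -0.2570°,  Δλ = 0.4050°
a = sin²(Δφ/2) + cos φ₁ cos φ₂ sin²(Δλ/2) = 0.000012
c = 2·arcsin(√a) = 0.006947 rad = 0.3980°
d = R·c = 6378 × 0.006947 = 44.3 km

44.3 km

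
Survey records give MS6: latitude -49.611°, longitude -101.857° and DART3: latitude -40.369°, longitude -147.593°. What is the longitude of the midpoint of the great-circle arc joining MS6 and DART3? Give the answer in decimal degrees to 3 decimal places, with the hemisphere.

126.677°W

Bx = cos φ₂ cos Δλ = 0.531772,  By = cos φ₂ sin Δλ = -0.545613
φₘ = atan2(sin φ₁ + sin φ₂, √((cos φ₁ + Bx)² + By²)) = -47.31591°
λₘ = λ₁ + atan2(By, cos φ₁ + Bx) = -126.67675°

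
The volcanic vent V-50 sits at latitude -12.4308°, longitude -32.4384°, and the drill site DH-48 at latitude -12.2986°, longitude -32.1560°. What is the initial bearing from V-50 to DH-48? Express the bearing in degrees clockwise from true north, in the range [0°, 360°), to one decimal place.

64.4°

Δλ = 0.2824°
y = sin Δλ · cos φ₂ = 0.004816
x = cos φ₁ sin φ₂ − sin φ₁ cos φ₂ cos Δλ = 0.002305
θ = atan2(y, x) = 64.4244° → 64.4244° (mod 360°)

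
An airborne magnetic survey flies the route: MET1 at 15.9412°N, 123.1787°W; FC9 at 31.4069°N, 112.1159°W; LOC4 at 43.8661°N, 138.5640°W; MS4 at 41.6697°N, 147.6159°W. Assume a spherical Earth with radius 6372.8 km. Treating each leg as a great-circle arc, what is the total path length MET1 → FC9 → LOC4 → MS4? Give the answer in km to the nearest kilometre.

MET1→FC9: c = 0.322203 rad, d = 2053.33 km
FC9→LOC4: c = 0.422545 rad, d = 2692.80 km
LOC4→MS4: c = 0.122073 rad, d = 777.95 km
Total = 2053.33 + 2692.80 + 777.95 = 5524.08 km

5524 km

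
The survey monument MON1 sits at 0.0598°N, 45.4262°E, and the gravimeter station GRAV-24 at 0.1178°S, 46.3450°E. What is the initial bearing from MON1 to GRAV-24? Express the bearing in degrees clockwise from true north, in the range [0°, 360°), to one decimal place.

Δλ = 0.9188°
y = sin Δλ · cos φ₂ = 0.016035
x = cos φ₁ sin φ₂ − sin φ₁ cos φ₂ cos Δλ = -0.003100
θ = atan2(y, x) = 100.9401° → 100.9401° (mod 360°)

100.9°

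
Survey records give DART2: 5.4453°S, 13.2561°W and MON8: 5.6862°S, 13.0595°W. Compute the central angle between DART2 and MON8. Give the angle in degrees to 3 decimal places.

0.310°

Δφ = -0.2409°,  Δλ = 0.1966°
a = sin²(Δφ/2) + cos φ₁ cos φ₂ sin²(Δλ/2) = 0.000007
c = 2·arcsin(√a) = 0.005417 rad = 0.3104°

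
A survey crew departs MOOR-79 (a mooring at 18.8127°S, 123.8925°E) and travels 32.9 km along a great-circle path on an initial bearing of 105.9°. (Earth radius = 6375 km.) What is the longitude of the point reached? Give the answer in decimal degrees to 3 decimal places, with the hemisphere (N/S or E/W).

δ = d/R = 32.9/6375 = 0.005161 rad
φ₂ = arcsin(sin φ₁ cos δ + cos φ₁ sin δ cos θ)
   = arcsin(-0.32248·0.99999 + 0.94658·0.00516·-0.27396) = -18.89347°
λ₂ = λ₁ + atan2(sin θ sin δ cos φ₁, cos δ − sin φ₁ sin φ₂) = 124.19307°

124.193°E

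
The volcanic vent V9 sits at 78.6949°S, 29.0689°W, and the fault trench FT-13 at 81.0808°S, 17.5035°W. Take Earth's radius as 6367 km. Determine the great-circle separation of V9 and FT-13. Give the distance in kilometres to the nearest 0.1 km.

346.9 km

Δφ = -2.3859°,  Δλ = 11.5654°
a = sin²(Δφ/2) + cos φ₁ cos φ₂ sin²(Δλ/2) = 0.000742
c = 2·arcsin(√a) = 0.054486 rad = 3.1218°
d = R·c = 6367 × 0.054486 = 346.9 km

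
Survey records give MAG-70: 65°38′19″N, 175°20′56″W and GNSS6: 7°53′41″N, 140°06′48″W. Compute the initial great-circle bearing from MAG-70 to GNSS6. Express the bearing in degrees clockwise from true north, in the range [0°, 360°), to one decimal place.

MAG-70: φ = +65.63861°, λ = -175.34889°
GNSS6: φ = +7.89472°, λ = -140.11333°
Δλ = 35.2356°
y = sin Δλ · cos φ₂ = 0.571471
x = cos φ₁ sin φ₂ − sin φ₁ cos φ₂ cos Δλ = -0.680353
θ = atan2(y, x) = 139.9710° → 139.9710° (mod 360°)

140.0°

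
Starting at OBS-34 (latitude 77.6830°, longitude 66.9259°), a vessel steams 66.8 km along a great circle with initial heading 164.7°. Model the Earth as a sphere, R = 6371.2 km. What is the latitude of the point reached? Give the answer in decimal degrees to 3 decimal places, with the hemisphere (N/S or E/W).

77.103°N

δ = d/R = 66.8/6371.2 = 0.010485 rad
φ₂ = arcsin(sin φ₁ cos δ + cos φ₁ sin δ cos θ)
   = arcsin(0.97698·0.99995 + 0.21332·0.01048·-0.96456) = 77.10260°
λ₂ = λ₁ + atan2(sin θ sin δ cos φ₁, cos δ − sin φ₁ sin φ₂) = 67.63608°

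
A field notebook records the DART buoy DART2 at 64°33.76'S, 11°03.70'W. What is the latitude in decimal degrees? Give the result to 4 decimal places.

64° + 33.76′/60 = 64 + 0.56267 = 64.5627°

64.5627°S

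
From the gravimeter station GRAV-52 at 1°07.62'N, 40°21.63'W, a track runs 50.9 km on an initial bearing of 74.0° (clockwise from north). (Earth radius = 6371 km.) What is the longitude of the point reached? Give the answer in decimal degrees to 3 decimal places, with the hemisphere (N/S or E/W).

39.920°W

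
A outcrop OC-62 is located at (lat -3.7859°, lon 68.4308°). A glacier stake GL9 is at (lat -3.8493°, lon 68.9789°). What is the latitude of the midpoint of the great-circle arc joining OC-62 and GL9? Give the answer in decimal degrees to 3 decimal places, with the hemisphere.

3.818°S

Bx = cos φ₂ cos Δλ = 0.997698,  By = cos φ₂ sin Δλ = 0.009544
φₘ = atan2(sin φ₁ + sin φ₂, √((cos φ₁ + Bx)² + By²)) = -3.81764°
λₘ = λ₁ + atan2(By, cos φ₁ + Bx) = 68.70484°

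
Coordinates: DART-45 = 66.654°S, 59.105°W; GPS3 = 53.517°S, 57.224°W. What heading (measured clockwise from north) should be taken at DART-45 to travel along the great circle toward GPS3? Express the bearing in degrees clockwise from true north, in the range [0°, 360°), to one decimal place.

4.9°

Δλ = 1.8810°
y = sin Δλ · cos φ₂ = 0.019516
x = cos φ₁ sin φ₂ − sin φ₁ cos φ₂ cos Δλ = 0.226986
θ = atan2(y, x) = 4.9143° → 4.9143° (mod 360°)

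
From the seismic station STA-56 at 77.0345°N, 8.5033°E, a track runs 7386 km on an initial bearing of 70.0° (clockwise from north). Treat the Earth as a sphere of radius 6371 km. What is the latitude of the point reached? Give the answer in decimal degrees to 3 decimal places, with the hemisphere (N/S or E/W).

δ = d/R = 7386/6371 = 1.159316 rad
φ₂ = arcsin(sin φ₁ cos δ + cos φ₁ sin δ cos θ)
   = arcsin(0.97451·0.39997 + 0.22436·0.91653·0.34202) = 27.39367°
λ₂ = λ₁ + atan2(sin θ sin δ cos φ₁, cos δ − sin φ₁ sin φ₂) = 112.56630°

27.394°N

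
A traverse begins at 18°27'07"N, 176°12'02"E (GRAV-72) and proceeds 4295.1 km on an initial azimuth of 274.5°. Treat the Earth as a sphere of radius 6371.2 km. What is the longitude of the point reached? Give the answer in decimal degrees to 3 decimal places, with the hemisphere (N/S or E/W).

GRAV-72: φ = +18.45194°, λ = +176.20056°
δ = d/R = 4295.1/6371.2 = 0.674143 rad
φ₂ = arcsin(sin φ₁ cos δ + cos φ₁ sin δ cos θ)
   = arcsin(0.31651·0.78124 + 0.94859·0.62423·0.07846) = 17.08132°
λ₂ = λ₁ + atan2(sin θ sin δ cos φ₁, cos δ − sin φ₁ sin φ₂) = 135.58193°

135.582°E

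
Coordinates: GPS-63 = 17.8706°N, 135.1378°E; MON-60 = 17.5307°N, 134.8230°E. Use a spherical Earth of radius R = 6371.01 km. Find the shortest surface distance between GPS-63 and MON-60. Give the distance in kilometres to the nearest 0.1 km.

Δφ = -0.3399°,  Δλ = -0.3148°
a = sin²(Δφ/2) + cos φ₁ cos φ₂ sin²(Δλ/2) = 0.000016
c = 2·arcsin(√a) = 0.007911 rad = 0.4533°
d = R·c = 6371.01 × 0.007911 = 50.4 km

50.4 km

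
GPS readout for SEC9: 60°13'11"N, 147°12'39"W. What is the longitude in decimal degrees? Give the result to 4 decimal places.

147° + 12′/60 + 39″/3600 = 147 + 0.20000 + 0.01083 = 147.2108°

147.2108°W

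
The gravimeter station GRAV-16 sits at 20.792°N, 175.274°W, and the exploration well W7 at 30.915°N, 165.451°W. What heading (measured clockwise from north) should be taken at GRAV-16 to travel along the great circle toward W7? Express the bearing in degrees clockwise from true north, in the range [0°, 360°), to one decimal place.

Δλ = 9.8230°
y = sin Δλ · cos φ₂ = 0.146367
x = cos φ₁ sin φ₂ − sin φ₁ cos φ₂ cos Δλ = 0.180227
θ = atan2(y, x) = 39.0810° → 39.0810° (mod 360°)

39.1°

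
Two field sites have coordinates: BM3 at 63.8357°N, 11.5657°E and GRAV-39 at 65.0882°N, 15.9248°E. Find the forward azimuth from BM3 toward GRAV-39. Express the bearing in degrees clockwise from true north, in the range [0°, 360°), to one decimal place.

Δλ = 4.3591°
y = sin Δλ · cos φ₂ = 0.032016
x = cos φ₁ sin φ₂ − sin φ₁ cos φ₂ cos Δλ = 0.022952
θ = atan2(y, x) = 54.3634° → 54.3634° (mod 360°)

54.4°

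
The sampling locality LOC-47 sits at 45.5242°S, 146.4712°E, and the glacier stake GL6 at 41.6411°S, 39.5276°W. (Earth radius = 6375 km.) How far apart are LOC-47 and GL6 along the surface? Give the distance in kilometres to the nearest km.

Δφ = 3.8831°,  Δλ = 174.0012°
a = sin²(Δφ/2) + cos φ₁ cos φ₂ sin²(Δλ/2) = 0.523294
c = 2·arcsin(√a) = 1.617401 rad = 92.6702°
d = R·c = 6375 × 1.617401 = 10310.9 km

10311 km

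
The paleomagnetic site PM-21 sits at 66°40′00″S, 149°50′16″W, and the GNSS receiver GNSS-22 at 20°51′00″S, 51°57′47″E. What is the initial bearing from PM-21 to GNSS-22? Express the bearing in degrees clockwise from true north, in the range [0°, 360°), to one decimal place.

200.3°

PM-21: φ = -66.66667°, λ = -149.83778°
GNSS-22: φ = -20.85000°, λ = +51.96306°
Δλ = -158.1992°
y = sin Δλ · cos φ₂ = -0.347062
x = cos φ₁ sin φ₂ − sin φ₁ cos φ₂ cos Δλ = -0.937691
θ = atan2(y, x) = -159.6893° → 200.3107° (mod 360°)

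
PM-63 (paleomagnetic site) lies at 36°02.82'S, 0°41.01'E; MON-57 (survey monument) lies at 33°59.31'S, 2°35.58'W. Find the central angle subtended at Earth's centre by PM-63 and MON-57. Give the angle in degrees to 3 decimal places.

3.382°

PM-63: φ = -36.04700°, λ = +0.68350°
MON-57: φ = -33.98850°, λ = -2.59300°
Δφ = 2.0585°,  Δλ = -3.2765°
a = sin²(Δφ/2) + cos φ₁ cos φ₂ sin²(Δλ/2) = 0.000871
c = 2·arcsin(√a) = 0.059020 rad = 3.3816°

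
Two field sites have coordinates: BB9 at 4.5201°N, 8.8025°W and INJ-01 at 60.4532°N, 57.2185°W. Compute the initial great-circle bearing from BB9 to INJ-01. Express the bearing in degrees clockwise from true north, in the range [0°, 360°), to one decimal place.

336.3°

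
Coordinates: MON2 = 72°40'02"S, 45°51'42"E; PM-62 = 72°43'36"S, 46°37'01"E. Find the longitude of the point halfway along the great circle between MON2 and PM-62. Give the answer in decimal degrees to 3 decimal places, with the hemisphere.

MON2: φ = -72.66722°, λ = +45.86167°
PM-62: φ = -72.72667°, λ = +46.61694°
Bx = cos φ₂ cos Δλ = 0.296905,  By = cos φ₂ sin Δλ = 0.003914
φₘ = atan2(sin φ₁ + sin φ₂, √((cos φ₁ + Bx)² + By²)) = -72.69730°
λₘ = λ₁ + atan2(By, cos φ₁ + Bx) = 46.23868°

46.239°E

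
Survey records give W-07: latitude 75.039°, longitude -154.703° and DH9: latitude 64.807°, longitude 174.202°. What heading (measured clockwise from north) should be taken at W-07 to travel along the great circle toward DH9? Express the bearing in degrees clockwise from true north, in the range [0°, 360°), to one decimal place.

241.7°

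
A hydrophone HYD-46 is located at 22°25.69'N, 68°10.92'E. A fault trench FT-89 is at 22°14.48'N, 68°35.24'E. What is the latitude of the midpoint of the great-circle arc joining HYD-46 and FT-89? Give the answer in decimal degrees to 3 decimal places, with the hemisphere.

22.335°N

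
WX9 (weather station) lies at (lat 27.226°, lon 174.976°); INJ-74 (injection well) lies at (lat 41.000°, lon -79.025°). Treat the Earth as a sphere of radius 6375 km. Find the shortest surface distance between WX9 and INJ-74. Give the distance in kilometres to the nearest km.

Δφ = 13.7740°,  Δλ = 105.9990°
a = sin²(Δφ/2) + cos φ₁ cos φ₂ sin²(Δλ/2) = 0.442410
c = 2·arcsin(√a) = 1.455360 rad = 83.3860°
d = R·c = 6375 × 1.455360 = 9277.9 km

9278 km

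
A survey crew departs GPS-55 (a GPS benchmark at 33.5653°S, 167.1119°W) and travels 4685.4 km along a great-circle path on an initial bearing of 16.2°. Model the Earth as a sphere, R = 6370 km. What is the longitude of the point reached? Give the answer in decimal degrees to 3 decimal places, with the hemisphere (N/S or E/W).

156.233°W

δ = d/R = 4685.4/6370 = 0.735542 rad
φ₂ = arcsin(sin φ₁ cos δ + cos φ₁ sin δ cos θ)
   = arcsin(-0.55289·0.74147 + 0.83326·0.67099·0.96029) = 7.29384°
λ₂ = λ₁ + atan2(sin θ sin δ cos φ₁, cos δ − sin φ₁ sin φ₂) = -156.23339°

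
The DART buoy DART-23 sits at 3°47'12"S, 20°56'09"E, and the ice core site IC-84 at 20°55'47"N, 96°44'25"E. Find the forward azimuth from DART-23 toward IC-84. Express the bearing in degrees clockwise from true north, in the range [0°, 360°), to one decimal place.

67.7°

DART-23: φ = -3.78667°, λ = +20.93583°
IC-84: φ = +20.92972°, λ = +96.74028°
Δλ = 75.8044°
y = sin Δλ · cos φ₂ = 0.905498
x = cos φ₁ sin φ₂ − sin φ₁ cos φ₂ cos Δλ = 0.371570
θ = atan2(y, x) = 67.6893° → 67.6893° (mod 360°)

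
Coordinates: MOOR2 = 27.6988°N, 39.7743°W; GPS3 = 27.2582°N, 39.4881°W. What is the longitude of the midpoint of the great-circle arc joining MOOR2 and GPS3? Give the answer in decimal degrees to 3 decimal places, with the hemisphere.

39.631°W

Bx = cos φ₂ cos Δλ = 0.888941,  By = cos φ₂ sin Δλ = 0.004440
φₘ = atan2(sin φ₁ + sin φ₂, √((cos φ₁ + Bx)² + By²)) = 27.47857°
λₘ = λ₁ + atan2(By, cos φ₁ + Bx) = -39.63091°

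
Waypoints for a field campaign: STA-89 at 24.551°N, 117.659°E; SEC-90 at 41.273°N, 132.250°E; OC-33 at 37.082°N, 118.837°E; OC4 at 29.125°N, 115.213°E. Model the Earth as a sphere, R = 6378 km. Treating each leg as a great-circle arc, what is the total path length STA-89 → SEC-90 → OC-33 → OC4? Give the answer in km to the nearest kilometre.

4494 km

STA-89→SEC-90: c = 0.360660 rad, d = 2300.29 km
SEC-90→OC-33: c = 0.195394 rad, d = 1246.22 km
OC-33→OC4: c = 0.148604 rad, d = 947.80 km
Total = 2300.29 + 1246.22 + 947.80 = 4494.31 km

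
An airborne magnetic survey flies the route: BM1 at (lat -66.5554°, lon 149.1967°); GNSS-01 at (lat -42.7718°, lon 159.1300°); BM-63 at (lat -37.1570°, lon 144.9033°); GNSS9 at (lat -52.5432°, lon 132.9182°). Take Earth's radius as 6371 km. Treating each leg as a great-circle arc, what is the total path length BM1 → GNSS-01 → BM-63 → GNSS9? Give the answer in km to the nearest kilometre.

BM1→GNSS-01: c = 0.425828 rad, d = 2712.95 km
GNSS-01→BM-63: c = 0.213668 rad, d = 1361.28 km
BM-63→GNSS9: c = 0.305842 rad, d = 1948.52 km
Total = 2712.95 + 1361.28 + 1948.52 = 6022.75 km

6023 km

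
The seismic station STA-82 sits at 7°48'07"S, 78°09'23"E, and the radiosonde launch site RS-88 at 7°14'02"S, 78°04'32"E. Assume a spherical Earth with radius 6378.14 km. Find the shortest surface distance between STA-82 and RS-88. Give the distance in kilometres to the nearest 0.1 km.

63.9 km

STA-82: φ = -7.80194°, λ = +78.15639°
RS-88: φ = -7.23389°, λ = +78.07556°
Δφ = 0.5681°,  Δλ = -0.0808°
a = sin²(Δφ/2) + cos φ₁ cos φ₂ sin²(Δλ/2) = 0.000025
c = 2·arcsin(√a) = 0.010013 rad = 0.5737°
d = R·c = 6378.14 × 0.010013 = 63.9 km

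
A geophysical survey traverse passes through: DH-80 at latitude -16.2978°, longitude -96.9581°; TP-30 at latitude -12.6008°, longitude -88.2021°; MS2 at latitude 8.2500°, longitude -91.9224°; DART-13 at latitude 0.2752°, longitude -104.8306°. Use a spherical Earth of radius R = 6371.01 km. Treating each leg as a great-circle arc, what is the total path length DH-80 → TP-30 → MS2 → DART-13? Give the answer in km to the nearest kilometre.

5066 km

DH-80→TP-30: c = 0.161406 rad, d = 1028.32 km
TP-30→MS2: c = 0.369591 rad, d = 2354.67 km
MS2→DART-13: c = 0.264129 rad, d = 1682.77 km
Total = 1028.32 + 2354.67 + 1682.77 = 5065.76 km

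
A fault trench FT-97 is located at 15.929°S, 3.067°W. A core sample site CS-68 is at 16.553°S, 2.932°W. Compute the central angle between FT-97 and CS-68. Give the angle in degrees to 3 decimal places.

Δφ = -0.6240°,  Δλ = 0.1350°
a = sin²(Δφ/2) + cos φ₁ cos φ₂ sin²(Δλ/2) = 0.000031
c = 2·arcsin(√a) = 0.011123 rad = 0.6373°

0.637°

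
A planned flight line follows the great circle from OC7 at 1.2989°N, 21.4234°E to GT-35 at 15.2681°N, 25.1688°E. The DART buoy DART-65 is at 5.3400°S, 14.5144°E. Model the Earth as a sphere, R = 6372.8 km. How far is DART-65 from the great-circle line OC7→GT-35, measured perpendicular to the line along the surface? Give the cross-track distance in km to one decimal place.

δ₁₃ = central angle OC7→DART-65 = 0.167130 rad  (haversine)
θ₁₃ = bearing OC7→DART-65 = 226.053°,  θ₁₂ = bearing OC7→GT-35 = 14.628°
dₓₜ = R·arcsin(sin δ₁₃ · sin(θ₁₃ − θ₁₂)) = 6372.8·arcsin(0.16635·sin(211.425°)) = -553.431 km
|dₓₜ| = 553.431 km

553.4 km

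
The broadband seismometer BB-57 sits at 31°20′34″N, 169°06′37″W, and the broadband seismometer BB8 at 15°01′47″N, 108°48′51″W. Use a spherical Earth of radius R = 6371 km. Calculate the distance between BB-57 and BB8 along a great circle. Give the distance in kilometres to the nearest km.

6346 km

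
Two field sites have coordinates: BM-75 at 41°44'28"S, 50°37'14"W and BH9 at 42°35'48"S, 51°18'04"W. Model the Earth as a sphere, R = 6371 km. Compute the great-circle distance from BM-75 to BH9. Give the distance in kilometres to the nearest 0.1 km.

110.4 km

BM-75: φ = -41.74111°, λ = -50.62056°
BH9: φ = -42.59667°, λ = -51.30111°
Δφ = -0.8556°,  Δλ = -0.6806°
a = sin²(Δφ/2) + cos φ₁ cos φ₂ sin²(Δλ/2) = 0.000075
c = 2·arcsin(√a) = 0.017334 rad = 0.9932°
d = R·c = 6371 × 0.017334 = 110.4 km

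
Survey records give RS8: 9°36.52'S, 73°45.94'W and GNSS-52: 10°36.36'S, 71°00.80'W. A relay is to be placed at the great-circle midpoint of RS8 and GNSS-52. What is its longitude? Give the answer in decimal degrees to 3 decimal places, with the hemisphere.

72.392°W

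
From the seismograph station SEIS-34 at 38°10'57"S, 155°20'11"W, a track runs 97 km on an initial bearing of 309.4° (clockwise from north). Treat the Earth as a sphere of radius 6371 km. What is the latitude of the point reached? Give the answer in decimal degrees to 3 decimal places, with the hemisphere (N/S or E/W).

SEIS-34: φ = -38.18250°, λ = -155.33639°
δ = d/R = 97/6371 = 0.015225 rad
φ₂ = arcsin(sin φ₁ cos δ + cos φ₁ sin δ cos θ)
   = arcsin(-0.61817·0.99988 + 0.78605·0.01522·0.63473) = -37.62572°
λ₂ = λ₁ + atan2(sin θ sin δ cos φ₁, cos δ − sin φ₁ sin φ₂) = -156.18749°

37.626°S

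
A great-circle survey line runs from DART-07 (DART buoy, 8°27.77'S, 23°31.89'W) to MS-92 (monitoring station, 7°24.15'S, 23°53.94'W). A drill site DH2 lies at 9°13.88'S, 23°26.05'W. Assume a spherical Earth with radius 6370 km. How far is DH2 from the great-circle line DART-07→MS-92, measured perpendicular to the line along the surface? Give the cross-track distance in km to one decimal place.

17.7 km

DART-07: φ = -8.46283°, λ = -23.53150°
MS-92: φ = -7.40250°, λ = -23.89900°
DH2: φ = -9.23133°, λ = -23.43417°
δ₁₃ = central angle DART-07→DH2 = 0.013517 rad  (haversine)
θ₁₃ = bearing DART-07→DH2 = 172.874°,  θ₁₂ = bearing DART-07→MS-92 = 341.028°
dₓₜ = R·arcsin(sin δ₁₃ · sin(θ₁₃ − θ₁₂)) = 6370·arcsin(0.01352·sin(-168.154°)) = -17.675 km
|dₓₜ| = 17.675 km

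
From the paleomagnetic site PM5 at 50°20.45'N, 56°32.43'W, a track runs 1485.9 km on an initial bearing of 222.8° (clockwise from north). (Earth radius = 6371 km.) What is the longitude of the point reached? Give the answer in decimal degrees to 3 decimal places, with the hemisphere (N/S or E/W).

68.343°W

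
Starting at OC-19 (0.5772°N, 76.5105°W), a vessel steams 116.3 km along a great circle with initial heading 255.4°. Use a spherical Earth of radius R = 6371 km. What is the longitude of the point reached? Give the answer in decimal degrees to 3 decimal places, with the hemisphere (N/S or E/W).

δ = d/R = 116.3/6371 = 0.018255 rad
φ₂ = arcsin(sin φ₁ cos δ + cos φ₁ sin δ cos θ)
   = arcsin(0.01007·0.99983 + 0.99995·0.01825·-0.25207) = 0.31348°
λ₂ = λ₁ + atan2(sin θ sin δ cos φ₁, cos δ − sin φ₁ sin φ₂) = -77.52265°

77.523°W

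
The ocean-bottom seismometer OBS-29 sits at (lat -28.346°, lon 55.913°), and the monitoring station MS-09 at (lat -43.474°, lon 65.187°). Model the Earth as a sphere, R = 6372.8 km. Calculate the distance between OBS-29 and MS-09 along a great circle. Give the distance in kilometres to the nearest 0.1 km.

1875.7 km

Δφ = -15.1280°,  Δλ = 9.2740°
a = sin²(Δφ/2) + cos φ₁ cos φ₂ sin²(Δλ/2) = 0.021501
c = 2·arcsin(√a) = 0.294329 rad = 16.8638°
d = R·c = 6372.8 × 0.294329 = 1875.7 km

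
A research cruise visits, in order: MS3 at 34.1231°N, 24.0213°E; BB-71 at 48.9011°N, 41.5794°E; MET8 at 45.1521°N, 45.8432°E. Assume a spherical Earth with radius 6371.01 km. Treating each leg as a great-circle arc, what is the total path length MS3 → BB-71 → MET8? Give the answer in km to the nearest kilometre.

MS3→BB-71: c = 0.343539 rad, d = 2188.69 km
BB-71→MET8: c = 0.082764 rad, d = 527.29 km
Total = 2188.69 + 527.29 = 2715.98 km

2716 km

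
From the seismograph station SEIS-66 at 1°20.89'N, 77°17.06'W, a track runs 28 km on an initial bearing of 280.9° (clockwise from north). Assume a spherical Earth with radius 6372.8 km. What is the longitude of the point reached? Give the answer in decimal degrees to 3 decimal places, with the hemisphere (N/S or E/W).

77.532°W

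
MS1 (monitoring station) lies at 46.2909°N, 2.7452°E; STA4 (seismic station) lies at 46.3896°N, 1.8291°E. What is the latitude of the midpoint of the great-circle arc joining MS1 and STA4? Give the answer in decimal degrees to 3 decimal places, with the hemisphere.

46.341°N

Bx = cos φ₂ cos Δλ = 0.689663,  By = cos φ₂ sin Δλ = -0.011028
φₘ = atan2(sin φ₁ + sin φ₂, √((cos φ₁ + Bx)² + By²)) = 46.34116°
λₘ = λ₁ + atan2(By, cos φ₁ + Bx) = 2.28756°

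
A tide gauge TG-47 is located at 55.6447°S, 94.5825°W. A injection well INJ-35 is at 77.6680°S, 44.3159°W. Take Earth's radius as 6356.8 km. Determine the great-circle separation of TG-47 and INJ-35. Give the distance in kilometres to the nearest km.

3098 km

Δφ = -22.0233°,  Δλ = 50.2666°
a = sin²(Δφ/2) + cos φ₁ cos φ₂ sin²(Δλ/2) = 0.058226
c = 2·arcsin(√a) = 0.487412 rad = 27.9267°
d = R·c = 6356.8 × 0.487412 = 3098.4 km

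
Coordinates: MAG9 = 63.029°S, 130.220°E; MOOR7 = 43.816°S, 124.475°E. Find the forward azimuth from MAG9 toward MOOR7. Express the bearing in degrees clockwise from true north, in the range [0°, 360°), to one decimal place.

347.5°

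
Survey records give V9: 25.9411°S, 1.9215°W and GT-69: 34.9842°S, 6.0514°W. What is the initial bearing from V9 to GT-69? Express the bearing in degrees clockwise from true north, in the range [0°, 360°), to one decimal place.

200.5°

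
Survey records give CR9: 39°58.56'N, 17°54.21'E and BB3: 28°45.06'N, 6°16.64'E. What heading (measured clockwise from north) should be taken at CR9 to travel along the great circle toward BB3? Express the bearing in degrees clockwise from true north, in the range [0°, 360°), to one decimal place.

224.0°

CR9: φ = +39.97600°, λ = +17.90350°
BB3: φ = +28.75100°, λ = +6.27733°
Δλ = -11.6262°
y = sin Δλ · cos φ₂ = -0.176681
x = cos φ₁ sin φ₂ − sin φ₁ cos φ₂ cos Δλ = -0.183106
θ = atan2(y, x) = -136.0231° → 223.9769° (mod 360°)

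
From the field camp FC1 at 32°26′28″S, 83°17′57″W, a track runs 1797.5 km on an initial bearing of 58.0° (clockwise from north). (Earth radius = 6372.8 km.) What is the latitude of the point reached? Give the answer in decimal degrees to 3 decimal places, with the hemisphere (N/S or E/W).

23.002°S

FC1: φ = -32.44111°, λ = -83.29917°
δ = d/R = 1797.5/6372.8 = 0.282058 rad
φ₂ = arcsin(sin φ₁ cos δ + cos φ₁ sin δ cos θ)
   = arcsin(-0.53643·0.96048 + 0.84394·0.27833·0.52992) = -23.00171°
λ₂ = λ₁ + atan2(sin θ sin δ cos φ₁, cos δ − sin φ₁ sin φ₂) = -68.44098°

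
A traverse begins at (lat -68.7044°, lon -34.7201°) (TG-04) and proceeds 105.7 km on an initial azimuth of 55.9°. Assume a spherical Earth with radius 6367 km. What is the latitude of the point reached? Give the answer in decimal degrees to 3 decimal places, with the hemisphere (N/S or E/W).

68.158°S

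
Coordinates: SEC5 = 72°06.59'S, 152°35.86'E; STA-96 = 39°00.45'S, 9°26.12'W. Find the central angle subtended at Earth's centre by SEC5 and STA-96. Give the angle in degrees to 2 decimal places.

SEC5: φ = -72.10983°, λ = +152.59767°
STA-96: φ = -39.00750°, λ = -9.43533°
Δφ = 33.1023°,  Δλ = -162.0330°
a = sin²(Δφ/2) + cos φ₁ cos φ₂ sin²(Δλ/2) = 0.314040
c = 2·arcsin(√a) = 1.189720 rad = 68.1659°

68.17°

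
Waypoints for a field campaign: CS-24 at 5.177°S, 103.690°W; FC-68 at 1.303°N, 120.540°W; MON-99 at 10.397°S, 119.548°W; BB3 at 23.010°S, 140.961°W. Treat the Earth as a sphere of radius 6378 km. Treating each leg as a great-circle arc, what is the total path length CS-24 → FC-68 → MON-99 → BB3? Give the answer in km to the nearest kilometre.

5989 km

CS-24→FC-68: c = 0.314780 rad, d = 2007.67 km
FC-68→MON-99: c = 0.204929 rad, d = 1307.04 km
MON-99→BB3: c = 0.419297 rad, d = 2674.28 km
Total = 2007.67 + 1307.04 + 2674.28 = 5988.98 km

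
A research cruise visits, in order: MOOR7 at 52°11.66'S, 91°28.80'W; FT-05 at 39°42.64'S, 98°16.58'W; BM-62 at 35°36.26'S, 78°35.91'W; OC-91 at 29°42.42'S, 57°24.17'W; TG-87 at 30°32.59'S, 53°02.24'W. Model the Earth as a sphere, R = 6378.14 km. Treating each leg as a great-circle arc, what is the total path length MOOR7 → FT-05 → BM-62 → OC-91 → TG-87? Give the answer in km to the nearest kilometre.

5791 km

MOOR7: φ = -52.19433°, λ = -91.48000°
FT-05: φ = -39.71067°, λ = -98.27633°
BM-62: φ = -35.60433°, λ = -78.59850°
OC-91: φ = -29.70700°, λ = -57.40283°
TG-87: φ = -30.54317°, λ = -53.03733°
MOOR7→FT-05: c = 0.232714 rad, d = 1484.28 km
FT-05→BM-62: c = 0.280540 rad, d = 1789.32 km
BM-62→OC-91: c = 0.327237 rad, d = 2087.16 km
OC-91→TG-87: c = 0.067493 rad, d = 430.48 km
Total = 1484.28 + 1789.32 + 2087.16 + 430.48 = 5791.25 km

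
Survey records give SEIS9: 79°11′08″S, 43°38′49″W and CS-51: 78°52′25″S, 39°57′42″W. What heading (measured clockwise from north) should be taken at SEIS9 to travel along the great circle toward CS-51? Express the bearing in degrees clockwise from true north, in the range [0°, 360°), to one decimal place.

SEIS9: φ = -79.18556°, λ = -43.64694°
CS-51: φ = -78.87361°, λ = -39.96167°
Δλ = 3.6853°
y = sin Δλ · cos φ₂ = 0.012404
x = cos φ₁ sin φ₂ − sin φ₁ cos φ₂ cos Δλ = 0.005052
θ = atan2(y, x) = 67.8369° → 67.8369° (mod 360°)

67.8°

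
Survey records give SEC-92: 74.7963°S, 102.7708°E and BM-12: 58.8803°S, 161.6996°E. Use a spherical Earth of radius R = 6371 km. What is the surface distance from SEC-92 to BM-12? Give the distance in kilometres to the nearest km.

2930 km

Δφ = 15.9160°,  Δλ = 58.9288°
a = sin²(Δφ/2) + cos φ₁ cos φ₂ sin²(Δλ/2) = 0.051961
c = 2·arcsin(√a) = 0.459943 rad = 26.3528°
d = R·c = 6371 × 0.459943 = 2930.3 km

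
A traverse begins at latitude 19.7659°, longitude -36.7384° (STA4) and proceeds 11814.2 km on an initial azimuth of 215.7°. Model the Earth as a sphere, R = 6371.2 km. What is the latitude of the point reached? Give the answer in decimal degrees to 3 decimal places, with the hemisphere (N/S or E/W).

δ = d/R = 11814.2/6371.2 = 1.854313 rad
φ₂ = arcsin(sin φ₁ cos δ + cos φ₁ sin δ cos θ)
   = arcsin(0.33818·-0.27973 + 0.94108·0.96008·-0.81208) = -55.92726°
λ₂ = λ₁ + atan2(sin θ sin δ cos φ₁, cos δ − sin φ₁ sin φ₂) = -126.69623°

55.927°S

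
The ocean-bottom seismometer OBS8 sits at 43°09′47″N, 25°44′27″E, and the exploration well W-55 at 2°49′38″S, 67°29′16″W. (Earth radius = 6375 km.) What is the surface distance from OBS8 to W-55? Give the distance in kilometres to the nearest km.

10491 km

OBS8: φ = +43.16306°, λ = +25.74083°
W-55: φ = -2.82722°, λ = -67.48778°
Δφ = -45.9903°,  Δλ = -93.2286°
a = sin²(Δφ/2) + cos φ₁ cos φ₂ sin²(Δλ/2) = 0.537386
c = 2·arcsin(√a) = 1.645638 rad = 94.2881°
d = R·c = 6375 × 1.645638 = 10490.9 km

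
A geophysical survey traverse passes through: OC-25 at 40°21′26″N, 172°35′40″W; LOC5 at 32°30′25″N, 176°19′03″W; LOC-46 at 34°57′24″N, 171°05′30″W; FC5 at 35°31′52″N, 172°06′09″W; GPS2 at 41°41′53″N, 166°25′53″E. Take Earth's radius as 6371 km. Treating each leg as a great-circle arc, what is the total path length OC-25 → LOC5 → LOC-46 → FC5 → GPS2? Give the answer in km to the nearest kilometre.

OC-25: φ = +40.35722°, λ = -172.59444°
LOC5: φ = +32.50694°, λ = -176.31750°
LOC-46: φ = +34.95667°, λ = -171.09167°
FC5: φ = +35.53111°, λ = -172.10250°
GPS2: φ = +41.69806°, λ = +166.43139°
OC-25→LOC5: c = 0.146609 rad, d = 934.05 km
LOC5→LOC-46: c = 0.087054 rad, d = 554.62 km
LOC-46→FC5: c = 0.017553 rad, d = 111.83 km
FC5→GPS2: c = 0.310882 rad, d = 1980.63 km
Total = 934.05 + 554.62 + 111.83 + 1980.63 = 3581.13 km

3581 km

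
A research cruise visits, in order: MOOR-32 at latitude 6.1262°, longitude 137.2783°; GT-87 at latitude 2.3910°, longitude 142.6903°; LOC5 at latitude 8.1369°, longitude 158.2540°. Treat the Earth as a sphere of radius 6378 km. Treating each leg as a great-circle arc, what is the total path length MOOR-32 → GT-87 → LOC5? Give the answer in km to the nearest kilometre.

2570 km

MOOR-32→GT-87: c = 0.114541 rad, d = 730.54 km
GT-87→LOC5: c = 0.288368 rad, d = 1839.21 km
Total = 730.54 + 1839.21 = 2569.76 km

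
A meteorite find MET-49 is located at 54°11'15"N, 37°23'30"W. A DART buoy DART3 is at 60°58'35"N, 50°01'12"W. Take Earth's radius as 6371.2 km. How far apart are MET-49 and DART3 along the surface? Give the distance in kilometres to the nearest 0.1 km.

1062.7 km

MET-49: φ = +54.18750°, λ = -37.39167°
DART3: φ = +60.97639°, λ = -50.02000°
Δφ = 6.7889°,  Δλ = -12.6283°
a = sin²(Δφ/2) + cos φ₁ cos φ₂ sin²(Δλ/2) = 0.006940
c = 2·arcsin(√a) = 0.166802 rad = 9.5570°
d = R·c = 6371.2 × 0.166802 = 1062.7 km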